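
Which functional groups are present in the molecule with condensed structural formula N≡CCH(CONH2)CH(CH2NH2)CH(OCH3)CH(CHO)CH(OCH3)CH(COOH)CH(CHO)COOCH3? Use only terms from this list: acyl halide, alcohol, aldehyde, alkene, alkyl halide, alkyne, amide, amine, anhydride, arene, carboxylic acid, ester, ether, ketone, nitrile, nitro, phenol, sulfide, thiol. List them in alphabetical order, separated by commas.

aldehyde, amide, amine, carboxylic acid, ester, ether, nitrile

N≡C–: carbon triple-bonded to nitrogen → nitrile.
pendant –CONH2: carbonyl C bonded to C and N → amide.
pendant –CH2NH2: N on sp³ C, no adjacent C=O → amine.
pendant –OCH3: C–O–C with sp³ C, no adjacent C=O → ether.
pendant –CHO: carbonyl C bonded to C and H → aldehyde.
pendant –OCH3: C–O–C with sp³ C, no adjacent C=O → ether.
pendant –COOH: carbonyl C bonded to C and –OH → carboxylic acid.
pendant –CHO: carbonyl C bonded to C and H → aldehyde.
–C(=O)OCH3: carbonyl C bonded to C and to –OCH3 → ester (not ketone + ether).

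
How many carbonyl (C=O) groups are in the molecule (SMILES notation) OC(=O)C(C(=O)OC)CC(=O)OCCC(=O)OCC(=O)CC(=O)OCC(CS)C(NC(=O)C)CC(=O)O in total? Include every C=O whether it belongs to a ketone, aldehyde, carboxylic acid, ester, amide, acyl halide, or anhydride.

8

HOOC: carboxylic acid, 1 C=O (running total 1).
CH(COOCH3): ester, 1 C=O (running total 2).
CH2COOCH2: ester, 1 C=O (running total 3).
CH2COOCH2: ester, 1 C=O (running total 4).
CO: ketone, 1 C=O (running total 5).
CH2COOCH2: ester, 1 C=O (running total 6).
CH(NHCOCH3): amide, 1 C=O (running total 7).
COOH: carboxylic acid, 1 C=O (running total 8).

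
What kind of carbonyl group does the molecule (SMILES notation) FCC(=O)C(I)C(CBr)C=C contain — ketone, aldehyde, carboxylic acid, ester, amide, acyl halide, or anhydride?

ketone

The carbonyl is in the CO segment: –C(=O)– with carbon on both sides → ketone.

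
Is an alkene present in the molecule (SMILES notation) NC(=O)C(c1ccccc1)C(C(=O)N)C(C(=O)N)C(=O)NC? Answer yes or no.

Working along the chain:
  H2NCO: –C(=O)NH2: carbonyl C bonded to C and to N → amide (the N is not a separate amine).
  CH(C6H5): pendant –C6H5: benzene ring → arene.
  CH(CONH2): pendant –CONH2: carbonyl C bonded to C and N → amide.
  CH(CONH2): pendant –CONH2: carbonyl C bonded to C and N → amide.
  CONHCH3: –C(=O)NHCH3: carbonyl C bonded to C and to N → amide (the N is not an amine).
In CH(C6H5), the C=C units are part of an aromatic ring, which is an arene, not an isolated alkene.
The groups actually present are: amide, arene.

no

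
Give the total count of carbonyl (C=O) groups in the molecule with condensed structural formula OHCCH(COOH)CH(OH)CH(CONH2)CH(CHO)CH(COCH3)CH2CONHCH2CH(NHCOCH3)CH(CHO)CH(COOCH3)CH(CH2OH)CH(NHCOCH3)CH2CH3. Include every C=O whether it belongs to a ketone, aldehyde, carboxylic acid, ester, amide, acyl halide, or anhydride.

10

OHC: aldehyde, 1 C=O (running total 1).
CH(COOH): carboxylic acid, 1 C=O (running total 2).
CH(CONH2): amide, 1 C=O (running total 3).
CH(CHO): aldehyde, 1 C=O (running total 4).
CH(COCH3): ketone, 1 C=O (running total 5).
CH2CONHCH2: amide, 1 C=O (running total 6).
CH(NHCOCH3): amide, 1 C=O (running total 7).
CH(CHO): aldehyde, 1 C=O (running total 8).
CH(COOCH3): ester, 1 C=O (running total 9).
CH(NHCOCH3): amide, 1 C=O (running total 10).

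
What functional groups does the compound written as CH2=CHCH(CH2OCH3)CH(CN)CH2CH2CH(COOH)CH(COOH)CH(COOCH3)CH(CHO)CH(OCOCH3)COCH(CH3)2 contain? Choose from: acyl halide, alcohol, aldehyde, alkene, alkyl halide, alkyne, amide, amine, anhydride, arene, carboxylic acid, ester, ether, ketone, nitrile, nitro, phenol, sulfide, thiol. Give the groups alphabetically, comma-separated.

C=C double bond → alkene.
pendant –CH2OCH3: C–O–C linkage → ether.
pendant –C≡N: nitrile.
pendant –COOH: carbonyl C bonded to C and –OH → carboxylic acid.
pendant –COOH: carbonyl C bonded to C and –OH → carboxylic acid.
pendant –COOCH3: carbonyl C bonded to C and –OCH3 → ester.
pendant –CHO: carbonyl C bonded to C and H → aldehyde.
pendant –OC(=O)CH3: an acyloxy group → ester.
–C(=O)– with carbon on both sides → ketone.

aldehyde, alkene, carboxylic acid, ester, ether, ketone, nitrile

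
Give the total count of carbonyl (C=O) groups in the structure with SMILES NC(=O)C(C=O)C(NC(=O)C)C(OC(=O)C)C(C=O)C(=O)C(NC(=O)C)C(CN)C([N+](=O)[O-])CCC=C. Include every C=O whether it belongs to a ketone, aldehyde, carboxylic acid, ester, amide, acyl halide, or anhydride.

H2NCO: amide, 1 C=O (running total 1).
CH(CHO): aldehyde, 1 C=O (running total 2).
CH(NHCOCH3): amide, 1 C=O (running total 3).
CH(OCOCH3): ester, 1 C=O (running total 4).
CH(CHO): aldehyde, 1 C=O (running total 5).
CO: ketone, 1 C=O (running total 6).
CH(NHCOCH3): amide, 1 C=O (running total 7).

7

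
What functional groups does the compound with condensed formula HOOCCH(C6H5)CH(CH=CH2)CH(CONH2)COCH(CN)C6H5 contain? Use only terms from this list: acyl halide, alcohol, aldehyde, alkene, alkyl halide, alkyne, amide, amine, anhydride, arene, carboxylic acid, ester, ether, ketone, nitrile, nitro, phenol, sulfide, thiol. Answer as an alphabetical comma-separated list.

Reading the structure from left to right:
  HOOC: –COOH: carbonyl C bonded to –OH and C → carboxylic acid (the –OH is not a separate alcohol).
  CH(C6H5): pendant –C6H5: benzene ring → arene.
  CH(CH=CH2): pendant –CH=CH2: C=C double bond → alkene.
  CH(CONH2): pendant –CONH2: carbonyl C bonded to C and N → amide.
  CO: –C(=O)– with carbon on both sides → ketone.
  CH(CN): pendant –C≡N: nitrile.
  C6H5: –C6H5 phenyl ring → arene.

alkene, amide, arene, carboxylic acid, ketone, nitrile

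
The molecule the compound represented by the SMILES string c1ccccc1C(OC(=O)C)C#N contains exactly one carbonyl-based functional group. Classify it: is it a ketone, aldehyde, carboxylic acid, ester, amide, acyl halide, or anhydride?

The carbonyl is in the CH(OCOCH3) segment: pendant –OC(=O)CH3: an acyloxy group → ester.

ester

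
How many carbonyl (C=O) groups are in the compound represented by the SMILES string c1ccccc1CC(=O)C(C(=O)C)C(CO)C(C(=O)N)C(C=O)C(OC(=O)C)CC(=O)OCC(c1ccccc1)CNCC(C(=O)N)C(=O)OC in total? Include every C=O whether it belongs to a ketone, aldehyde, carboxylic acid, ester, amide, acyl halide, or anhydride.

8

CO: ketone, 1 C=O (running total 1).
CH(COCH3): ketone, 1 C=O (running total 2).
CH(CONH2): amide, 1 C=O (running total 3).
CH(CHO): aldehyde, 1 C=O (running total 4).
CH(OCOCH3): ester, 1 C=O (running total 5).
CH2COOCH2: ester, 1 C=O (running total 6).
CH(CONH2): amide, 1 C=O (running total 7).
COOCH3: ester, 1 C=O (running total 8).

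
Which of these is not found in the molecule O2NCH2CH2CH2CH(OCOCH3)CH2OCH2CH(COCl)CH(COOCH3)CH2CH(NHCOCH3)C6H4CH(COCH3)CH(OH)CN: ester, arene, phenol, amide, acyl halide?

phenol

arene: present (C6H4 — para-disubstituted benzene ring → arene).
acyl halide: present (CH(COCl) — pendant –C(=O)X: carbonyl C bonded to C and halogen → acyl halide).
amide: present (CH(NHCOCH3) — pendant –NHC(=O)CH3: N bonded to a carbonyl → amide (not amine)).
ester: present (CH(OCOCH3) — pendant –OC(=O)CH3: an acyloxy group → ester).
phenol: absent. In CH(OH), the –OH is on an sp³ carbon, not on an aromatic ring, so it is an alcohol.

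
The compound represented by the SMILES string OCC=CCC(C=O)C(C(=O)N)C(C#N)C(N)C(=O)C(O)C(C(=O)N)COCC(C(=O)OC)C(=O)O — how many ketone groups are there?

HO– on an sp³ carbon → alcohol.
C=C double bond → alkene.
pendant –CHO: carbonyl C bonded to C and H → aldehyde.
pendant –CONH2: carbonyl C bonded to C and N → amide.
pendant –C≡N: nitrile.
–NH2 on an sp³ carbon with no adjacent C=O → amine.
–C(=O)– with carbon on both sides → ketone.
–OH on an sp³ carbon → alcohol (secondary).
pendant –CONH2: carbonyl C bonded to C and N → amide.
C–O–C with sp³ carbons on both sides and no adjacent C=O → ether.
pendant –COOCH3: carbonyl C bonded to C and –OCH3 → ester.
–COOH: carbonyl C bonded to –OH and C → carboxylic acid (the –OH is not a separate alcohol).
Ketone appears at: CO → 1.

1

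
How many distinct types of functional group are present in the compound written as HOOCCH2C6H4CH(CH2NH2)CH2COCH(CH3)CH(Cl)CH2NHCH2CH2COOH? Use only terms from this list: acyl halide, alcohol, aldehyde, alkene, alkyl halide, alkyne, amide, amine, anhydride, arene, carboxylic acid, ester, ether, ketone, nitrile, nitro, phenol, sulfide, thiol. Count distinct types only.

5

Taking each segment in turn:
  HOOC: –COOH: carbonyl C bonded to –OH and C → carboxylic acid (the –OH is not a separate alcohol).
  C6H4: para-disubstituted benzene ring → arene.
  CH(CH2NH2): pendant –CH2NH2: N on sp³ C, no adjacent C=O → amine.
  CO: –C(=O)– with carbon on both sides → ketone.
  CH(Cl): halogen on an sp³ carbon → alkyl halide.
  CH2NHCH2: C–N–C with sp³ carbons and no adjacent C=O → amine (secondary).
  COOH: –COOH: carbonyl C bonded to –OH and C → carboxylic acid (the –OH is not a separate alcohol).
Distinct types present: alkyl halide, amine, arene, carboxylic acid, ketone.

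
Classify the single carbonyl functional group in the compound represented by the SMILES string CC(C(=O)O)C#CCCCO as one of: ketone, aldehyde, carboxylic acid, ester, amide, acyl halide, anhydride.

The carbonyl is in the CH(COOH) segment: pendant –COOH: carbonyl C bonded to C and –OH → carboxylic acid.

carboxylic acid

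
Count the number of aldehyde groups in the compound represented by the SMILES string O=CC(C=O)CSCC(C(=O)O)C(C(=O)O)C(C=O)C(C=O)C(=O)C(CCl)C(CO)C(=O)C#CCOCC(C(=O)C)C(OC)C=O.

terminal –CHO: carbonyl C bonded to H and C → aldehyde.
pendant –CHO: carbonyl C bonded to C and H → aldehyde.
C–S–C linkage → sulfide (thioether).
pendant –COOH: carbonyl C bonded to C and –OH → carboxylic acid.
pendant –COOH: carbonyl C bonded to C and –OH → carboxylic acid.
pendant –CHO: carbonyl C bonded to C and H → aldehyde.
pendant –CHO: carbonyl C bonded to C and H → aldehyde.
–C(=O)– with carbon on both sides → ketone.
pendant –CH2X: halogen on sp³ carbon → alkyl halide.
pendant –CH2OH on an sp³ backbone C → alcohol.
–C(=O)– with carbon on both sides → ketone.
C≡C triple bond → alkyne.
C–O–C with sp³ carbons on both sides and no adjacent C=O → ether.
pendant –COCH3: carbonyl C bonded to two carbons → ketone.
pendant –OCH3: C–O–C with sp³ C, no adjacent C=O → ether.
terminal –CHO: carbonyl C bonded to H and C → aldehyde.
Aldehyde appears at: OHC, CH(CHO), CH(CHO), CH(CHO), CHO → 5.

5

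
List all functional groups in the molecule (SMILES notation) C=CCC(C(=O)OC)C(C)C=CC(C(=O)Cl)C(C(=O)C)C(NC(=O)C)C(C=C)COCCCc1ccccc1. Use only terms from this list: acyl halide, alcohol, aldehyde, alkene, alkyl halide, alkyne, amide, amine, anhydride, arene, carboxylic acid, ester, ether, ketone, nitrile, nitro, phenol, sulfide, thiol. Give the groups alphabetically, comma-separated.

acyl halide, alkene, amide, arene, ester, ether, ketone

C=C double bond → alkene.
pendant –COOCH3: carbonyl C bonded to C and –OCH3 → ester.
C=C double bond → alkene.
pendant –C(=O)X: carbonyl C bonded to C and halogen → acyl halide.
pendant –COCH3: carbonyl C bonded to two carbons → ketone.
pendant –NHC(=O)CH3: N bonded to a carbonyl → amide (not amine).
pendant –CH=CH2: C=C double bond → alkene.
C–O–C with sp³ carbons on both sides and no adjacent C=O → ether.
–C6H5 phenyl ring → arene.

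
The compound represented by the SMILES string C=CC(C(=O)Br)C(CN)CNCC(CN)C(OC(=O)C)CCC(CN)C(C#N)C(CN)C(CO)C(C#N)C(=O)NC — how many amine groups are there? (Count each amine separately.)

Working along the chain:
  CH2=CH: C=C double bond → alkene.
  CH(COBr): pendant –C(=O)X: carbonyl C bonded to C and halogen → acyl halide.
  CH(CH2NH2): pendant –CH2NH2: N on sp³ C, no adjacent C=O → amine.
  CH2NHCH2: C–N–C with sp³ carbons and no adjacent C=O → amine (secondary).
  CH(CH2NH2): pendant –CH2NH2: N on sp³ C, no adjacent C=O → amine.
  CH(OCOCH3): pendant –OC(=O)CH3: an acyloxy group → ester.
  CH(CH2NH2): pendant –CH2NH2: N on sp³ C, no adjacent C=O → amine.
  CH(CN): pendant –C≡N: nitrile.
  CH(CH2NH2): pendant –CH2NH2: N on sp³ C, no adjacent C=O → amine.
  CH(CH2OH): pendant –CH2OH on an sp³ backbone C → alcohol.
  CH(CN): pendant –C≡N: nitrile.
  CONHCH3: –C(=O)NHCH3: carbonyl C bonded to C and to N → amide (the N is not an amine).
Amine appears at: CH(CH2NH2), CH2NHCH2, CH(CH2NH2), CH(CH2NH2), CH(CH2NH2) → 5.

5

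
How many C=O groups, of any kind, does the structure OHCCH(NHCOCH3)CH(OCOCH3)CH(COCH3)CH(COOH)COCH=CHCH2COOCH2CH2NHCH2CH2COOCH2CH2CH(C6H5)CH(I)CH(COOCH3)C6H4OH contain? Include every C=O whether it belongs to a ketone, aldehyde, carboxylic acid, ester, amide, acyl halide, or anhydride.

9

OHC: aldehyde, 1 C=O (running total 1).
CH(NHCOCH3): amide, 1 C=O (running total 2).
CH(OCOCH3): ester, 1 C=O (running total 3).
CH(COCH3): ketone, 1 C=O (running total 4).
CH(COOH): carboxylic acid, 1 C=O (running total 5).
CO: ketone, 1 C=O (running total 6).
CH2COOCH2: ester, 1 C=O (running total 7).
CH2COOCH2: ester, 1 C=O (running total 8).
CH(COOCH3): ester, 1 C=O (running total 9).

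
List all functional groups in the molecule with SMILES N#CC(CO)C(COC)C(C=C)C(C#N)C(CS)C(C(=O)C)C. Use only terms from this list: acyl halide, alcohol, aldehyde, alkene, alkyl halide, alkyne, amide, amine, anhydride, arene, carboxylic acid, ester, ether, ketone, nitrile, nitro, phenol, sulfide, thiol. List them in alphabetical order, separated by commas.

Reading the structure from left to right:
  N≡C: N≡C–: carbon triple-bonded to nitrogen → nitrile.
  CH(CH2OH): pendant –CH2OH on an sp³ backbone C → alcohol.
  CH(CH2OCH3): pendant –CH2OCH3: C–O–C linkage → ether.
  CH(CH=CH2): pendant –CH=CH2: C=C double bond → alkene.
  CH(CN): pendant –C≡N: nitrile.
  CH(CH2SH): pendant –CH2SH → thiol.
  CH(COCH3): pendant –COCH3: carbonyl C bonded to two carbons → ketone.

alcohol, alkene, ether, ketone, nitrile, thiol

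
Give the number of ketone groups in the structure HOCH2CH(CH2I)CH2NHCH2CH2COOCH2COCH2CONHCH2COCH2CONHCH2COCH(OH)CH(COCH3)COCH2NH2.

Reading the structure from left to right:
  HOCH2: HO– on an sp³ carbon → alcohol.
  CH(CH2I): pendant –CH2X: halogen on sp³ carbon → alkyl halide.
  CH2NHCH2: C–N–C with sp³ carbons and no adjacent C=O → amine (secondary).
  CH2COOCH2: –C(=O)–O–C with C on the carbonyl side → ester.
  CO: –C(=O)– with carbon on both sides → ketone.
  CH2CONHCH2: –C(=O)–N– linkage → amide (the N is not an amine).
  CO: –C(=O)– with carbon on both sides → ketone.
  CH2CONHCH2: –C(=O)–N– linkage → amide (the N is not an amine).
  CO: –C(=O)– with carbon on both sides → ketone.
  CH(OH): –OH on an sp³ carbon → alcohol (secondary).
  CH(COCH3): pendant –COCH3: carbonyl C bonded to two carbons → ketone.
  CO: –C(=O)– with carbon on both sides → ketone.
  CH2NH2: –NH2 on an sp³ carbon with no adjacent C=O → amine.
Ketone appears at: CO, CO, CO, CH(COCH3), CO → 5.

5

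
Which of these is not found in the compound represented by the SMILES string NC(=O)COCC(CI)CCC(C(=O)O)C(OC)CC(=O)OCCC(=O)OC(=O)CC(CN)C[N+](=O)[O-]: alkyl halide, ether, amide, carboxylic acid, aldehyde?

aldehyde

carboxylic acid: present (CH(COOH) — pendant –COOH: carbonyl C bonded to C and –OH → carboxylic acid).
ether: present (CH2OCH2 — C–O–C with sp³ carbons on both sides and no adjacent C=O → ether).
amide: present (H2NCO — –C(=O)NH2: carbonyl C bonded to C and to N → amide (the N is not a separate amine)).
alkyl halide: present (CH(CH2I) — pendant –CH2X: halogen on sp³ carbon → alkyl halide).
aldehyde: absent. In CH(COOH), the carbonyl carbon bears –OH, not –H, so it is a carboxylic acid.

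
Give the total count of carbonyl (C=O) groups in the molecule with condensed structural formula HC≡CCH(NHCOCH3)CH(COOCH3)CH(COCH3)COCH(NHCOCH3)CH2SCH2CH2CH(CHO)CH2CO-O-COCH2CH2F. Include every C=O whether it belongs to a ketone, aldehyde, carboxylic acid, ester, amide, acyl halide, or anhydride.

8

CH(NHCOCH3): amide, 1 C=O (running total 1).
CH(COOCH3): ester, 1 C=O (running total 2).
CH(COCH3): ketone, 1 C=O (running total 3).
CO: ketone, 1 C=O (running total 4).
CH(NHCOCH3): amide, 1 C=O (running total 5).
CH(CHO): aldehyde, 1 C=O (running total 6).
CH2CO-O-COCH2: anhydride, 2 C=O (running total 8).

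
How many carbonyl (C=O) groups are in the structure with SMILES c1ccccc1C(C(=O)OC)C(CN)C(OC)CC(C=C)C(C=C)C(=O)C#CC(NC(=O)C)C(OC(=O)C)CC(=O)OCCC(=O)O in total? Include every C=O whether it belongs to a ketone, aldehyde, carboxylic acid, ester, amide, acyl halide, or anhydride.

CH(COOCH3): ester, 1 C=O (running total 1).
CO: ketone, 1 C=O (running total 2).
CH(NHCOCH3): amide, 1 C=O (running total 3).
CH(OCOCH3): ester, 1 C=O (running total 4).
CH2COOCH2: ester, 1 C=O (running total 5).
COOH: carboxylic acid, 1 C=O (running total 6).

6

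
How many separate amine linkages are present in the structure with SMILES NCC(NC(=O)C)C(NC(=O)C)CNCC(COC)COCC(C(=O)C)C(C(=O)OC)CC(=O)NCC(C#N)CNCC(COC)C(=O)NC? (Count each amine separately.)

3

Reading the structure from left to right:
  H2NCH2: –NH2 on an sp³ carbon with no adjacent C=O → amine.
  CH(NHCOCH3): pendant –NHC(=O)CH3: N bonded to a carbonyl → amide (not amine).
  CH(NHCOCH3): pendant –NHC(=O)CH3: N bonded to a carbonyl → amide (not amine).
  CH2NHCH2: C–N–C with sp³ carbons and no adjacent C=O → amine (secondary).
  CH(CH2OCH3): pendant –CH2OCH3: C–O–C linkage → ether.
  CH2OCH2: C–O–C with sp³ carbons on both sides and no adjacent C=O → ether.
  CH(COCH3): pendant –COCH3: carbonyl C bonded to two carbons → ketone.
  CH(COOCH3): pendant –COOCH3: carbonyl C bonded to C and –OCH3 → ester.
  CH2CONHCH2: –C(=O)–N– linkage → amide (the N is not an amine).
  CH(CN): pendant –C≡N: nitrile.
  CH2NHCH2: C–N–C with sp³ carbons and no adjacent C=O → amine (secondary).
  CH(CH2OCH3): pendant –CH2OCH3: C–O–C linkage → ether.
  CONHCH3: –C(=O)NHCH3: carbonyl C bonded to C and to N → amide (the N is not an amine).
Amine appears at: H2NCH2, CH2NHCH2, CH2NHCH2 → 3.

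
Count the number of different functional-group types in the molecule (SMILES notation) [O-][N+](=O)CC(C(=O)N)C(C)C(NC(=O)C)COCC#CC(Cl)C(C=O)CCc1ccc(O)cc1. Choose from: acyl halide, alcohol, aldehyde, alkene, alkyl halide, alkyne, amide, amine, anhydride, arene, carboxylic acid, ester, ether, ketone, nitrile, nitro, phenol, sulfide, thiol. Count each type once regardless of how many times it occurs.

Reading the structure from left to right:
  O2NCH2: –NO2 on carbon → nitro group.
  CH(CONH2): pendant –CONH2: carbonyl C bonded to C and N → amide.
  CH(NHCOCH3): pendant –NHC(=O)CH3: N bonded to a carbonyl → amide (not amine).
  CH2OCH2: C–O–C with sp³ carbons on both sides and no adjacent C=O → ether.
  C≡C: C≡C triple bond → alkyne.
  CH(Cl): halogen on an sp³ carbon → alkyl halide.
  CH(CHO): pendant –CHO: carbonyl C bonded to C and H → aldehyde.
  C6H4OH: –OH attached directly to an aromatic ring → phenol (not alcohol); the ring itself is an arene.
Distinct types present: aldehyde, alkyl halide, alkyne, amide, arene, ether, nitro, phenol.

8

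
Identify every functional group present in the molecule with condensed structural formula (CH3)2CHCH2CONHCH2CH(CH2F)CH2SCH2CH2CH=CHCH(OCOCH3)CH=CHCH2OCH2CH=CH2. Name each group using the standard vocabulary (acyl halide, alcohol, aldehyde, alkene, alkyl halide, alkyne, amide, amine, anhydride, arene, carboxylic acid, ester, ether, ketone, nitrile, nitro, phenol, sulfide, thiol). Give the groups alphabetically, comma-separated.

–C(=O)–N– linkage → amide (the N is not an amine).
pendant –CH2X: halogen on sp³ carbon → alkyl halide.
C–S–C linkage → sulfide (thioether).
C=C double bond → alkene.
pendant –OC(=O)CH3: an acyloxy group → ester.
C=C double bond → alkene.
C–O–C with sp³ carbons on both sides and no adjacent C=O → ether.
C=C double bond → alkene.

alkene, alkyl halide, amide, ester, ether, sulfide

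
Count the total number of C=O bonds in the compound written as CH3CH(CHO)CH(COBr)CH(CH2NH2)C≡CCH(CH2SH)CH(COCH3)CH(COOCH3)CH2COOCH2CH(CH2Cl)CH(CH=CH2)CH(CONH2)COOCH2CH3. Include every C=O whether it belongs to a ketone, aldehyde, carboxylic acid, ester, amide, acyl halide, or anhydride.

7

CH(CHO): aldehyde, 1 C=O (running total 1).
CH(COBr): acyl halide, 1 C=O (running total 2).
CH(COCH3): ketone, 1 C=O (running total 3).
CH(COOCH3): ester, 1 C=O (running total 4).
CH2COOCH2: ester, 1 C=O (running total 5).
CH(CONH2): amide, 1 C=O (running total 6).
COOCH2CH3: ester, 1 C=O (running total 7).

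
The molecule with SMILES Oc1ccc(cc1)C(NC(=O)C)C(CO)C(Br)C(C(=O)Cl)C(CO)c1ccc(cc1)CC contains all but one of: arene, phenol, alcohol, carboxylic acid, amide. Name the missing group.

arene: present (HOC6H4 — –OH attached directly to an aromatic ring → phenol (not alcohol); the ring itself is an arene).
amide: present (CH(NHCOCH3) — pendant –NHC(=O)CH3: N bonded to a carbonyl → amide (not amine)).
alcohol: present (CH(CH2OH) — pendant –CH2OH on an sp³ backbone C → alcohol).
phenol: present (HOC6H4 — –OH attached directly to an aromatic ring → phenol (not alcohol); the ring itself is an arene).
carboxylic acid: absent. In CH(NHCOCH3), the carbonyl is bonded to nitrogen, not to –OH; that is an amide.

carboxylic acid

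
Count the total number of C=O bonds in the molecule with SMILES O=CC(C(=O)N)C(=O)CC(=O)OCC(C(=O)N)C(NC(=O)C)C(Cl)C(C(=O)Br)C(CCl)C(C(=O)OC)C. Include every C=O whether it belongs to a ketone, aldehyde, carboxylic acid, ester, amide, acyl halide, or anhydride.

8

OHC: aldehyde, 1 C=O (running total 1).
CH(CONH2): amide, 1 C=O (running total 2).
CO: ketone, 1 C=O (running total 3).
CH2COOCH2: ester, 1 C=O (running total 4).
CH(CONH2): amide, 1 C=O (running total 5).
CH(NHCOCH3): amide, 1 C=O (running total 6).
CH(COBr): acyl halide, 1 C=O (running total 7).
CH(COOCH3): ester, 1 C=O (running total 8).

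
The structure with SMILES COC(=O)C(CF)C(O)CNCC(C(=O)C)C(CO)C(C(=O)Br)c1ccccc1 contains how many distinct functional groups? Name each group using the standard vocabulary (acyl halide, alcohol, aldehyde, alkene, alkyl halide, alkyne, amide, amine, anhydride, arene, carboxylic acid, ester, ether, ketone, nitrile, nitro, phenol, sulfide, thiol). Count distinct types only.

7

Reading the structure from left to right:
  CH3OOC: CH3O–C(=O)–: carbonyl C bonded to C and to –OCH3 → ester (not ketone + ether).
  CH(CH2F): pendant –CH2X: halogen on sp³ carbon → alkyl halide.
  CH(OH): –OH on an sp³ carbon → alcohol (secondary).
  CH2NHCH2: C–N–C with sp³ carbons and no adjacent C=O → amine (secondary).
  CH(COCH3): pendant –COCH3: carbonyl C bonded to two carbons → ketone.
  CH(CH2OH): pendant –CH2OH on an sp³ backbone C → alcohol.
  CH(COBr): pendant –C(=O)X: carbonyl C bonded to C and halogen → acyl halide.
  C6H5: –C6H5 phenyl ring → arene.
Distinct types present: acyl halide, alcohol, alkyl halide, amine, arene, ester, ketone.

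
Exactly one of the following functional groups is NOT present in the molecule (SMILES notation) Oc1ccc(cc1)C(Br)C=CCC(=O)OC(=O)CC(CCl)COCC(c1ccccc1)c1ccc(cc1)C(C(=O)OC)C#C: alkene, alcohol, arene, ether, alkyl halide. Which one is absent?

alcohol

alkyl halide: present (CH(Br) — halogen on an sp³ carbon → alkyl halide).
ether: present (CH2OCH2 — C–O–C with sp³ carbons on both sides and no adjacent C=O → ether).
alkene: present (CH=CH — C=C double bond → alkene).
arene: present (HOC6H4 — –OH attached directly to an aromatic ring → phenol (not alcohol); the ring itself is an arene).
alcohol: absent. In HOC6H4, the –OH is on an aromatic ring carbon; that is a phenol, not an alcohol.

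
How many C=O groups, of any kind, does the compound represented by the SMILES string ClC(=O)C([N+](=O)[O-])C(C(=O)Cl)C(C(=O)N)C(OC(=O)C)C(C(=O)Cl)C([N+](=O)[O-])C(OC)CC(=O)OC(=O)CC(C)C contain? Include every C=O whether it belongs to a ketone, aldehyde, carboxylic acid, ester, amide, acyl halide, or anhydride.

7

ClCO: acyl halide, 1 C=O (running total 1).
CH(COCl): acyl halide, 1 C=O (running total 2).
CH(CONH2): amide, 1 C=O (running total 3).
CH(OCOCH3): ester, 1 C=O (running total 4).
CH(COCl): acyl halide, 1 C=O (running total 5).
CH2CO-O-COCH2: anhydride, 2 C=O (running total 7).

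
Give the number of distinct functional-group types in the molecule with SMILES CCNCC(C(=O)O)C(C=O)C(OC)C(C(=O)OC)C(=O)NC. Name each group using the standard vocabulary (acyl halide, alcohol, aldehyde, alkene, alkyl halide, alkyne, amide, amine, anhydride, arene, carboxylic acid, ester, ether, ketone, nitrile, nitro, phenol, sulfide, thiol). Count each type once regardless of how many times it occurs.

6

Working along the chain:
  CH2NHCH2: C–N–C with sp³ carbons and no adjacent C=O → amine (secondary).
  CH(COOH): pendant –COOH: carbonyl C bonded to C and –OH → carboxylic acid.
  CH(CHO): pendant –CHO: carbonyl C bonded to C and H → aldehyde.
  CH(OCH3): pendant –OCH3: C–O–C with sp³ C, no adjacent C=O → ether.
  CH(COOCH3): pendant –COOCH3: carbonyl C bonded to C and –OCH3 → ester.
  CONHCH3: –C(=O)NHCH3: carbonyl C bonded to C and to N → amide (the N is not an amine).
Distinct types present: aldehyde, amide, amine, carboxylic acid, ester, ether.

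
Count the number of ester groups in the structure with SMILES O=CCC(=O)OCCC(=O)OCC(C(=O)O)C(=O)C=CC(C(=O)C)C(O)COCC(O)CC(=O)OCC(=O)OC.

Taking each segment in turn:
  OHC: terminal –CHO: carbonyl C bonded to H and C → aldehyde.
  CH2COOCH2: –C(=O)–O–C with C on the carbonyl side → ester.
  CH2COOCH2: –C(=O)–O–C with C on the carbonyl side → ester.
  CH(COOH): pendant –COOH: carbonyl C bonded to C and –OH → carboxylic acid.
  CO: –C(=O)– with carbon on both sides → ketone.
  CH=CH: C=C double bond → alkene.
  CH(COCH3): pendant –COCH3: carbonyl C bonded to two carbons → ketone.
  CH(OH): –OH on an sp³ carbon → alcohol (secondary).
  CH2OCH2: C–O–C with sp³ carbons on both sides and no adjacent C=O → ether.
  CH(OH): –OH on an sp³ carbon → alcohol (secondary).
  CH2COOCH2: –C(=O)–O–C with C on the carbonyl side → ester.
  COOCH3: –C(=O)OCH3: carbonyl C bonded to C and to –OCH3 → ester (not ketone + ether).
Ester appears at: CH2COOCH2, CH2COOCH2, CH2COOCH2, COOCH3 → 4.

4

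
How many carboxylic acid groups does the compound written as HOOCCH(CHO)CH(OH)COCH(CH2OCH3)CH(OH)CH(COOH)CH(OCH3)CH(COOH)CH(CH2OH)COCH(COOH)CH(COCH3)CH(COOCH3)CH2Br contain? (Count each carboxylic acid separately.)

4

–COOH: carbonyl C bonded to –OH and C → carboxylic acid (the –OH is not a separate alcohol).
pendant –CHO: carbonyl C bonded to C and H → aldehyde.
–OH on an sp³ carbon → alcohol (secondary).
–C(=O)– with carbon on both sides → ketone.
pendant –CH2OCH3: C–O–C linkage → ether.
–OH on an sp³ carbon → alcohol (secondary).
pendant –COOH: carbonyl C bonded to C and –OH → carboxylic acid.
pendant –OCH3: C–O–C with sp³ C, no adjacent C=O → ether.
pendant –COOH: carbonyl C bonded to C and –OH → carboxylic acid.
pendant –CH2OH on an sp³ backbone C → alcohol.
–C(=O)– with carbon on both sides → ketone.
pendant –COOH: carbonyl C bonded to C and –OH → carboxylic acid.
pendant –COCH3: carbonyl C bonded to two carbons → ketone.
pendant –COOCH3: carbonyl C bonded to C and –OCH3 → ester.
halogen on an sp³ carbon → alkyl halide.
Carboxylic acid appears at: HOOC, CH(COOH), CH(COOH), CH(COOH) → 4.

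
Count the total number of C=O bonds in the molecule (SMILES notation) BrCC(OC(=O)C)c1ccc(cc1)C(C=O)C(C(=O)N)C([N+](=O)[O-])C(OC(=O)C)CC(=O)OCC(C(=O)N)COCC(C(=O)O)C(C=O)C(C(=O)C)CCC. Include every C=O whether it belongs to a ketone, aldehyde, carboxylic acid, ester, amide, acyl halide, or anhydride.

9

CH(OCOCH3): ester, 1 C=O (running total 1).
CH(CHO): aldehyde, 1 C=O (running total 2).
CH(CONH2): amide, 1 C=O (running total 3).
CH(OCOCH3): ester, 1 C=O (running total 4).
CH2COOCH2: ester, 1 C=O (running total 5).
CH(CONH2): amide, 1 C=O (running total 6).
CH(COOH): carboxylic acid, 1 C=O (running total 7).
CH(CHO): aldehyde, 1 C=O (running total 8).
CH(COCH3): ketone, 1 C=O (running total 9).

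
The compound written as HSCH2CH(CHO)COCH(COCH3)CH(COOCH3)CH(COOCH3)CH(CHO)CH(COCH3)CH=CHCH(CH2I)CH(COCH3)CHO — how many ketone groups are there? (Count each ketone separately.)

4

–SH on an sp³ carbon → thiol.
pendant –CHO: carbonyl C bonded to C and H → aldehyde.
–C(=O)– with carbon on both sides → ketone.
pendant –COCH3: carbonyl C bonded to two carbons → ketone.
pendant –COOCH3: carbonyl C bonded to C and –OCH3 → ester.
pendant –COOCH3: carbonyl C bonded to C and –OCH3 → ester.
pendant –CHO: carbonyl C bonded to C and H → aldehyde.
pendant –COCH3: carbonyl C bonded to two carbons → ketone.
C=C double bond → alkene.
pendant –CH2X: halogen on sp³ carbon → alkyl halide.
pendant –COCH3: carbonyl C bonded to two carbons → ketone.
terminal –CHO: carbonyl C bonded to H and C → aldehyde.
Ketone appears at: CO, CH(COCH3), CH(COCH3), CH(COCH3) → 4.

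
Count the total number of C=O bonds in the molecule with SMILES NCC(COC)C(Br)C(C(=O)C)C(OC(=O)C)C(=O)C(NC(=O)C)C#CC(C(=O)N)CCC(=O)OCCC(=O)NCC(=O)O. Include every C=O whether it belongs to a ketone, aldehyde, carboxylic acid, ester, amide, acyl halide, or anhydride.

CH(COCH3): ketone, 1 C=O (running total 1).
CH(OCOCH3): ester, 1 C=O (running total 2).
CO: ketone, 1 C=O (running total 3).
CH(NHCOCH3): amide, 1 C=O (running total 4).
CH(CONH2): amide, 1 C=O (running total 5).
CH2COOCH2: ester, 1 C=O (running total 6).
CH2CONHCH2: amide, 1 C=O (running total 7).
COOH: carboxylic acid, 1 C=O (running total 8).

8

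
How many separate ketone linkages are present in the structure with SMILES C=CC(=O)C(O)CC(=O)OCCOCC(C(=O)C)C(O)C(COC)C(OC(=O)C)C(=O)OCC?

2

C=C double bond → alkene.
–C(=O)– with carbon on both sides → ketone.
–OH on an sp³ carbon → alcohol (secondary).
–C(=O)–O–C with C on the carbonyl side → ester.
C–O–C with sp³ carbons on both sides and no adjacent C=O → ether.
pendant –COCH3: carbonyl C bonded to two carbons → ketone.
–OH on an sp³ carbon → alcohol (secondary).
pendant –CH2OCH3: C–O–C linkage → ether.
pendant –OC(=O)CH3: an acyloxy group → ester.
–C(=O)OCH2CH3: carbonyl C bonded to C and to –OEt → ester.
Ketone appears at: CO, CH(COCH3) → 2.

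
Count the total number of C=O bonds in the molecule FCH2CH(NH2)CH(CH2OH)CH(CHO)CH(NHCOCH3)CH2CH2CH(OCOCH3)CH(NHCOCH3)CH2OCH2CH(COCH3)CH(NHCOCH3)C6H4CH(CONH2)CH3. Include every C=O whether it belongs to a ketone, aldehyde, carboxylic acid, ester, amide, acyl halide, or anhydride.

CH(CHO): aldehyde, 1 C=O (running total 1).
CH(NHCOCH3): amide, 1 C=O (running total 2).
CH(OCOCH3): ester, 1 C=O (running total 3).
CH(NHCOCH3): amide, 1 C=O (running total 4).
CH(COCH3): ketone, 1 C=O (running total 5).
CH(NHCOCH3): amide, 1 C=O (running total 6).
CH(CONH2): amide, 1 C=O (running total 7).

7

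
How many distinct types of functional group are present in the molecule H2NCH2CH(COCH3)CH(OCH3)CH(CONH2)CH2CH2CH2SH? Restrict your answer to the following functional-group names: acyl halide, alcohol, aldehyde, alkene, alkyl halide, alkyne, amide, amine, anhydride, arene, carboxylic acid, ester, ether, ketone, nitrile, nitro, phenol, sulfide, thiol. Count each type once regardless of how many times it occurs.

–NH2 on an sp³ carbon with no adjacent C=O → amine.
pendant –COCH3: carbonyl C bonded to two carbons → ketone.
pendant –OCH3: C–O–C with sp³ C, no adjacent C=O → ether.
pendant –CONH2: carbonyl C bonded to C and N → amide.
–SH on an sp³ carbon → thiol.
Distinct types present: amide, amine, ether, ketone, thiol.

5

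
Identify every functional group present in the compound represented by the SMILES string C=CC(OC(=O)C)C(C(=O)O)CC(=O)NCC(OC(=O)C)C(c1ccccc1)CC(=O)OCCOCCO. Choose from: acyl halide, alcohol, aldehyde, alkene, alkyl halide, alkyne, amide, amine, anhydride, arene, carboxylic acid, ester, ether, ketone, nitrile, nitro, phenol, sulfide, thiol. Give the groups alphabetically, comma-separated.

alcohol, alkene, amide, arene, carboxylic acid, ester, ether

Taking each segment in turn:
  CH2=CH: C=C double bond → alkene.
  CH(OCOCH3): pendant –OC(=O)CH3: an acyloxy group → ester.
  CH(COOH): pendant –COOH: carbonyl C bonded to C and –OH → carboxylic acid.
  CH2CONHCH2: –C(=O)–N– linkage → amide (the N is not an amine).
  CH(OCOCH3): pendant –OC(=O)CH3: an acyloxy group → ester.
  CH(C6H5): pendant –C6H5: benzene ring → arene.
  CH2COOCH2: –C(=O)–O–C with C on the carbonyl side → ester.
  CH2OCH2: C–O–C with sp³ carbons on both sides and no adjacent C=O → ether.
  CH2OH: –OH on an sp³ carbon → alcohol.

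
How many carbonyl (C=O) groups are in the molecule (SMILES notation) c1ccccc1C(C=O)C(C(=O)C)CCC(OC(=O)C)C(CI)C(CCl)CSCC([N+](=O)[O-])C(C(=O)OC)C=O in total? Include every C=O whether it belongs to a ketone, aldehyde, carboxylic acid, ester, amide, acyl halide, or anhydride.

CH(CHO): aldehyde, 1 C=O (running total 1).
CH(COCH3): ketone, 1 C=O (running total 2).
CH(OCOCH3): ester, 1 C=O (running total 3).
CH(COOCH3): ester, 1 C=O (running total 4).
CHO: aldehyde, 1 C=O (running total 5).

5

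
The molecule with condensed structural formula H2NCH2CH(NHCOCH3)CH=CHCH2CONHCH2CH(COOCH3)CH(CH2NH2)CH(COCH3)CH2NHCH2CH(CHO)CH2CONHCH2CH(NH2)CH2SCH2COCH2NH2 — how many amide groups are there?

3

–NH2 on an sp³ carbon with no adjacent C=O → amine.
pendant –NHC(=O)CH3: N bonded to a carbonyl → amide (not amine).
C=C double bond → alkene.
–C(=O)–N– linkage → amide (the N is not an amine).
pendant –COOCH3: carbonyl C bonded to C and –OCH3 → ester.
pendant –CH2NH2: N on sp³ C, no adjacent C=O → amine.
pendant –COCH3: carbonyl C bonded to two carbons → ketone.
C–N–C with sp³ carbons and no adjacent C=O → amine (secondary).
pendant –CHO: carbonyl C bonded to C and H → aldehyde.
–C(=O)–N– linkage → amide (the N is not an amine).
–NH2 on an sp³ carbon with no adjacent C=O → amine.
C–S–C linkage → sulfide (thioether).
–C(=O)– with carbon on both sides → ketone.
–NH2 on an sp³ carbon with no adjacent C=O → amine.
Amide appears at: CH(NHCOCH3), CH2CONHCH2, CH2CONHCH2 → 3.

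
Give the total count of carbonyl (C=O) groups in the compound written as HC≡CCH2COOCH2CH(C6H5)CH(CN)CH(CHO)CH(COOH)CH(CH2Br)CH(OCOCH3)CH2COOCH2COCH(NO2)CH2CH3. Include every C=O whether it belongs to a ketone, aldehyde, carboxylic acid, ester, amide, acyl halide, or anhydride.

CH2COOCH2: ester, 1 C=O (running total 1).
CH(CHO): aldehyde, 1 C=O (running total 2).
CH(COOH): carboxylic acid, 1 C=O (running total 3).
CH(OCOCH3): ester, 1 C=O (running total 4).
CH2COOCH2: ester, 1 C=O (running total 5).
CO: ketone, 1 C=O (running total 6).

6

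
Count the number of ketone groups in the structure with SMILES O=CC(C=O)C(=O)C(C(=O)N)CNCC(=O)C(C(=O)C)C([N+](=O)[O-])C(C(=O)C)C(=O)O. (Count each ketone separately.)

4

Reading the structure from left to right:
  OHC: terminal –CHO: carbonyl C bonded to H and C → aldehyde.
  CH(CHO): pendant –CHO: carbonyl C bonded to C and H → aldehyde.
  CO: –C(=O)– with carbon on both sides → ketone.
  CH(CONH2): pendant –CONH2: carbonyl C bonded to C and N → amide.
  CH2NHCH2: C–N–C with sp³ carbons and no adjacent C=O → amine (secondary).
  CO: –C(=O)– with carbon on both sides → ketone.
  CH(COCH3): pendant –COCH3: carbonyl C bonded to two carbons → ketone.
  CH(NO2): –NO2 on an sp³ carbon → nitro (the N=O is not a carbonyl).
  CH(COCH3): pendant –COCH3: carbonyl C bonded to two carbons → ketone.
  COOH: –COOH: carbonyl C bonded to –OH and C → carboxylic acid (the –OH is not a separate alcohol).
Ketone appears at: CO, CO, CH(COCH3), CH(COCH3) → 4.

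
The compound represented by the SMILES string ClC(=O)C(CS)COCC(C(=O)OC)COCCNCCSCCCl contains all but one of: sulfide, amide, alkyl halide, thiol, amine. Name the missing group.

amide

sulfide: present (CH2SCH2 — C–S–C linkage → sulfide (thioether)).
amine: present (CH2NHCH2 — C–N–C with sp³ carbons and no adjacent C=O → amine (secondary)).
alkyl halide: present (CH2Cl — halogen on an sp³ carbon → alkyl halide).
thiol: present (CH(CH2SH) — pendant –CH2SH → thiol).
amide: no segment matches this pattern.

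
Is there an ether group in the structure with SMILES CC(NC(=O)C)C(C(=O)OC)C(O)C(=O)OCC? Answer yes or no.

no

pendant –NHC(=O)CH3: N bonded to a carbonyl → amide (not amine).
pendant –COOCH3: carbonyl C bonded to C and –OCH3 → ester.
–OH on an sp³ carbon → alcohol (secondary).
–C(=O)OCH2CH3: carbonyl C bonded to C and to –OEt → ester.
In each of CH(COOCH3) and COOCH2CH3, the C–O–C oxygen is adjacent to a C=O, so it belongs to an ester, not an ether.
The groups actually present are: alcohol, amide, ester.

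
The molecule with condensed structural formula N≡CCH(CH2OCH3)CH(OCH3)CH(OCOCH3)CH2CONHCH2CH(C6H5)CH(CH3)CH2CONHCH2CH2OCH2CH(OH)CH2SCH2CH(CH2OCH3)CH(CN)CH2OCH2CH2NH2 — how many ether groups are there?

5

Taking each segment in turn:
  N≡C: N≡C–: carbon triple-bonded to nitrogen → nitrile.
  CH(CH2OCH3): pendant –CH2OCH3: C–O–C linkage → ether.
  CH(OCH3): pendant –OCH3: C–O–C with sp³ C, no adjacent C=O → ether.
  CH(OCOCH3): pendant –OC(=O)CH3: an acyloxy group → ester.
  CH2CONHCH2: –C(=O)–N– linkage → amide (the N is not an amine).
  CH(C6H5): pendant –C6H5: benzene ring → arene.
  CH2CONHCH2: –C(=O)–N– linkage → amide (the N is not an amine).
  CH2OCH2: C–O–C with sp³ carbons on both sides and no adjacent C=O → ether.
  CH(OH): –OH on an sp³ carbon → alcohol (secondary).
  CH2SCH2: C–S–C linkage → sulfide (thioether).
  CH(CH2OCH3): pendant –CH2OCH3: C–O–C linkage → ether.
  CH(CN): pendant –C≡N: nitrile.
  CH2OCH2: C–O–C with sp³ carbons on both sides and no adjacent C=O → ether.
  CH2NH2: –NH2 on an sp³ carbon with no adjacent C=O → amine.
Ether appears at: CH(CH2OCH3), CH(OCH3), CH2OCH2, CH(CH2OCH3), CH2OCH2 → 5.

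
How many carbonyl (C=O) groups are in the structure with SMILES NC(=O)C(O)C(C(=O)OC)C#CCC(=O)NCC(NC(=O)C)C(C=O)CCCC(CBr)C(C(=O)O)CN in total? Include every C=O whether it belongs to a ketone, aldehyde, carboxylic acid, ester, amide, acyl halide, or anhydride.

6

H2NCO: amide, 1 C=O (running total 1).
CH(COOCH3): ester, 1 C=O (running total 2).
CH2CONHCH2: amide, 1 C=O (running total 3).
CH(NHCOCH3): amide, 1 C=O (running total 4).
CH(CHO): aldehyde, 1 C=O (running total 5).
CH(COOH): carboxylic acid, 1 C=O (running total 6).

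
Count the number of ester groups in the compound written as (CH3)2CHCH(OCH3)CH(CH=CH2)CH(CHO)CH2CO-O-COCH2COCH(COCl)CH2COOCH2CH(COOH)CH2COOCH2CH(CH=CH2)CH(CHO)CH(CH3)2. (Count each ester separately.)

2

pendant –OCH3: C–O–C with sp³ C, no adjacent C=O → ether.
pendant –CH=CH2: C=C double bond → alkene.
pendant –CHO: carbonyl C bonded to C and H → aldehyde.
two acyl groups sharing one oxygen, –C(=O)–O–C(=O)– → anhydride.
–C(=O)– with carbon on both sides → ketone.
pendant –C(=O)X: carbonyl C bonded to C and halogen → acyl halide.
–C(=O)–O–C with C on the carbonyl side → ester.
pendant –COOH: carbonyl C bonded to C and –OH → carboxylic acid.
–C(=O)–O–C with C on the carbonyl side → ester.
pendant –CH=CH2: C=C double bond → alkene.
pendant –CHO: carbonyl C bonded to C and H → aldehyde.
Ester appears at: CH2COOCH2, CH2COOCH2 → 2.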